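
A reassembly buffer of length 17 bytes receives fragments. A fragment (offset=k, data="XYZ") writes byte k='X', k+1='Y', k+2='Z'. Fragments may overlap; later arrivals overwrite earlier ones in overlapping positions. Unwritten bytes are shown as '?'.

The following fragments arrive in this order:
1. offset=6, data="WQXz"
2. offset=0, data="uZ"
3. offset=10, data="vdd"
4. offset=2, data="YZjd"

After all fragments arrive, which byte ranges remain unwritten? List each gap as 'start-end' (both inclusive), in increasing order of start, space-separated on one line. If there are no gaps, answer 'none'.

Fragment 1: offset=6 len=4
Fragment 2: offset=0 len=2
Fragment 3: offset=10 len=3
Fragment 4: offset=2 len=4
Gaps: 13-16

Answer: 13-16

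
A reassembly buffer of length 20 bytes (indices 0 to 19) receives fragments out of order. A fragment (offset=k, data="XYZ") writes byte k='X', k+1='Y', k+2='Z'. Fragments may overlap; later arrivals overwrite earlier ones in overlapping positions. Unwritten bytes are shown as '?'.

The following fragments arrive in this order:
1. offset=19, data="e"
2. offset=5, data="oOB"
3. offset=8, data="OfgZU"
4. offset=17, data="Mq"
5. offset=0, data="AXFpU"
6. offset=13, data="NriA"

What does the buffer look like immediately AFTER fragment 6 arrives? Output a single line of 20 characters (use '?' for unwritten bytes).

Answer: AXFpUoOBOfgZUNriAMqe

Derivation:
Fragment 1: offset=19 data="e" -> buffer=???????????????????e
Fragment 2: offset=5 data="oOB" -> buffer=?????oOB???????????e
Fragment 3: offset=8 data="OfgZU" -> buffer=?????oOBOfgZU??????e
Fragment 4: offset=17 data="Mq" -> buffer=?????oOBOfgZU????Mqe
Fragment 5: offset=0 data="AXFpU" -> buffer=AXFpUoOBOfgZU????Mqe
Fragment 6: offset=13 data="NriA" -> buffer=AXFpUoOBOfgZUNriAMqe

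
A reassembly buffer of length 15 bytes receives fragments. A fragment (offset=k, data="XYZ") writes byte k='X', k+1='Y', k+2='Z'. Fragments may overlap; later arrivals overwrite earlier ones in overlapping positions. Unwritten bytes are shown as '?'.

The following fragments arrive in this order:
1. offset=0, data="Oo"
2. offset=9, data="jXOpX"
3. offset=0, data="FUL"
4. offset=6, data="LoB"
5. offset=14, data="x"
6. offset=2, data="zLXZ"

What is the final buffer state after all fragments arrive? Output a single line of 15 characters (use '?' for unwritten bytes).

Answer: FUzLXZLoBjXOpXx

Derivation:
Fragment 1: offset=0 data="Oo" -> buffer=Oo?????????????
Fragment 2: offset=9 data="jXOpX" -> buffer=Oo???????jXOpX?
Fragment 3: offset=0 data="FUL" -> buffer=FUL??????jXOpX?
Fragment 4: offset=6 data="LoB" -> buffer=FUL???LoBjXOpX?
Fragment 5: offset=14 data="x" -> buffer=FUL???LoBjXOpXx
Fragment 6: offset=2 data="zLXZ" -> buffer=FUzLXZLoBjXOpXx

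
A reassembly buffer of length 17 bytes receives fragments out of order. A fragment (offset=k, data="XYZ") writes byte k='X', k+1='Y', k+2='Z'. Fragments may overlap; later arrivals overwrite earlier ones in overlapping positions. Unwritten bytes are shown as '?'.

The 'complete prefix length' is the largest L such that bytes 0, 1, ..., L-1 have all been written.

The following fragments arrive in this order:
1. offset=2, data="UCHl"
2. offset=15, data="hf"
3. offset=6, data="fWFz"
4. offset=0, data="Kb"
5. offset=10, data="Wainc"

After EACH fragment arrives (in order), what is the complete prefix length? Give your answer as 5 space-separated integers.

Fragment 1: offset=2 data="UCHl" -> buffer=??UCHl??????????? -> prefix_len=0
Fragment 2: offset=15 data="hf" -> buffer=??UCHl?????????hf -> prefix_len=0
Fragment 3: offset=6 data="fWFz" -> buffer=??UCHlfWFz?????hf -> prefix_len=0
Fragment 4: offset=0 data="Kb" -> buffer=KbUCHlfWFz?????hf -> prefix_len=10
Fragment 5: offset=10 data="Wainc" -> buffer=KbUCHlfWFzWainchf -> prefix_len=17

Answer: 0 0 0 10 17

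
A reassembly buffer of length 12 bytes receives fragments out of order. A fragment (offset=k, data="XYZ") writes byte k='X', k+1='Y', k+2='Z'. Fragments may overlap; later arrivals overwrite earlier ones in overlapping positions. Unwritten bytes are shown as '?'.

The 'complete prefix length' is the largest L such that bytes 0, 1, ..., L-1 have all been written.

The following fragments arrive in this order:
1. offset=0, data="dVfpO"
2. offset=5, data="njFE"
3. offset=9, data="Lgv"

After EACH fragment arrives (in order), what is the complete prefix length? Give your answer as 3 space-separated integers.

Fragment 1: offset=0 data="dVfpO" -> buffer=dVfpO??????? -> prefix_len=5
Fragment 2: offset=5 data="njFE" -> buffer=dVfpOnjFE??? -> prefix_len=9
Fragment 3: offset=9 data="Lgv" -> buffer=dVfpOnjFELgv -> prefix_len=12

Answer: 5 9 12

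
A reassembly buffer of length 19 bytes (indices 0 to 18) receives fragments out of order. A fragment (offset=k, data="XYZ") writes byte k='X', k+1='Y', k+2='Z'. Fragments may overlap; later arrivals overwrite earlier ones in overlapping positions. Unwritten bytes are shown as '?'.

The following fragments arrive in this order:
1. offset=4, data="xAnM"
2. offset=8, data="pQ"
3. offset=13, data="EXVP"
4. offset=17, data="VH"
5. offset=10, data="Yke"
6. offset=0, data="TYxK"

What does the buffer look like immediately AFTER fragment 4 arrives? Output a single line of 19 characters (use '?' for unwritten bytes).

Fragment 1: offset=4 data="xAnM" -> buffer=????xAnM???????????
Fragment 2: offset=8 data="pQ" -> buffer=????xAnMpQ?????????
Fragment 3: offset=13 data="EXVP" -> buffer=????xAnMpQ???EXVP??
Fragment 4: offset=17 data="VH" -> buffer=????xAnMpQ???EXVPVH

Answer: ????xAnMpQ???EXVPVH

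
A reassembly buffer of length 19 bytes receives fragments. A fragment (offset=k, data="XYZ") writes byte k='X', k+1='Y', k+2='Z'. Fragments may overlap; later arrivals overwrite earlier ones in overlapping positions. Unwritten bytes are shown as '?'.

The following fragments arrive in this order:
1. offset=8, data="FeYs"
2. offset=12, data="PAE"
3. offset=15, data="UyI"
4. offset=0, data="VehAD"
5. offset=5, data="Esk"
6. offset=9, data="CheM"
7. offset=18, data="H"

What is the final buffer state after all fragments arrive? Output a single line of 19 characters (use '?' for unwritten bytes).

Answer: VehADEskFCheMAEUyIH

Derivation:
Fragment 1: offset=8 data="FeYs" -> buffer=????????FeYs???????
Fragment 2: offset=12 data="PAE" -> buffer=????????FeYsPAE????
Fragment 3: offset=15 data="UyI" -> buffer=????????FeYsPAEUyI?
Fragment 4: offset=0 data="VehAD" -> buffer=VehAD???FeYsPAEUyI?
Fragment 5: offset=5 data="Esk" -> buffer=VehADEskFeYsPAEUyI?
Fragment 6: offset=9 data="CheM" -> buffer=VehADEskFCheMAEUyI?
Fragment 7: offset=18 data="H" -> buffer=VehADEskFCheMAEUyIH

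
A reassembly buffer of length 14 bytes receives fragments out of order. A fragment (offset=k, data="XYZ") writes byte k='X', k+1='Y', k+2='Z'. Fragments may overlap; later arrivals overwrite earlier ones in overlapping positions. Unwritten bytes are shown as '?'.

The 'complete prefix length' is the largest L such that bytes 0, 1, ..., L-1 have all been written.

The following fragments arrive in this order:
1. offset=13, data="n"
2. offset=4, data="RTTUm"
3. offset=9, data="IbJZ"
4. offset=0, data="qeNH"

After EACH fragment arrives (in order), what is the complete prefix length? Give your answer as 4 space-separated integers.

Fragment 1: offset=13 data="n" -> buffer=?????????????n -> prefix_len=0
Fragment 2: offset=4 data="RTTUm" -> buffer=????RTTUm????n -> prefix_len=0
Fragment 3: offset=9 data="IbJZ" -> buffer=????RTTUmIbJZn -> prefix_len=0
Fragment 4: offset=0 data="qeNH" -> buffer=qeNHRTTUmIbJZn -> prefix_len=14

Answer: 0 0 0 14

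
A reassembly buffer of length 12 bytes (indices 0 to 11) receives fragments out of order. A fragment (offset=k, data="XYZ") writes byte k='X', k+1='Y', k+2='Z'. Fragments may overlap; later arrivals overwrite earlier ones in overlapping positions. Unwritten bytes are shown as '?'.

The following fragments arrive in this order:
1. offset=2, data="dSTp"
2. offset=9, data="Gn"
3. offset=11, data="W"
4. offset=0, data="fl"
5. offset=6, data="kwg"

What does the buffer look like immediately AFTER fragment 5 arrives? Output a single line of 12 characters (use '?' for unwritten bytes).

Answer: fldSTpkwgGnW

Derivation:
Fragment 1: offset=2 data="dSTp" -> buffer=??dSTp??????
Fragment 2: offset=9 data="Gn" -> buffer=??dSTp???Gn?
Fragment 3: offset=11 data="W" -> buffer=??dSTp???GnW
Fragment 4: offset=0 data="fl" -> buffer=fldSTp???GnW
Fragment 5: offset=6 data="kwg" -> buffer=fldSTpkwgGnW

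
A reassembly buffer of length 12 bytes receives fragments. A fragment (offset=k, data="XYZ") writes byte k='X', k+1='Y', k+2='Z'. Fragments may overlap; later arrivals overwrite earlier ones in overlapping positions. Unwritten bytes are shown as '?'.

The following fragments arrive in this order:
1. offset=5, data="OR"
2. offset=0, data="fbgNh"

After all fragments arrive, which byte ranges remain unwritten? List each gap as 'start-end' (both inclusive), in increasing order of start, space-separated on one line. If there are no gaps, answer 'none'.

Fragment 1: offset=5 len=2
Fragment 2: offset=0 len=5
Gaps: 7-11

Answer: 7-11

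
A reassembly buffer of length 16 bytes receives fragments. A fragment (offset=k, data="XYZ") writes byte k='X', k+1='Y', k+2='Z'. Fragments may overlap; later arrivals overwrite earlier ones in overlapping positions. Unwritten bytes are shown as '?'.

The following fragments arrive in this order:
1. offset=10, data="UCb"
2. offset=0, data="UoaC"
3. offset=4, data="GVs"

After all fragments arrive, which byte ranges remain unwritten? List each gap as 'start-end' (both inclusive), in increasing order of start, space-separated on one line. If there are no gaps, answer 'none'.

Fragment 1: offset=10 len=3
Fragment 2: offset=0 len=4
Fragment 3: offset=4 len=3
Gaps: 7-9 13-15

Answer: 7-9 13-15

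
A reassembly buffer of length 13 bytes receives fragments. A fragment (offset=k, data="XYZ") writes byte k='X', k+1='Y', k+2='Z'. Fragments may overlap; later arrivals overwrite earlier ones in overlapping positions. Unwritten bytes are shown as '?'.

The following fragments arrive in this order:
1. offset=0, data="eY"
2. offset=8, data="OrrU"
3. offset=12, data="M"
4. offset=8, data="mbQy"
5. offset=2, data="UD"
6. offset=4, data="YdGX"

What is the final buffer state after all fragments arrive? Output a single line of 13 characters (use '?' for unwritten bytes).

Answer: eYUDYdGXmbQyM

Derivation:
Fragment 1: offset=0 data="eY" -> buffer=eY???????????
Fragment 2: offset=8 data="OrrU" -> buffer=eY??????OrrU?
Fragment 3: offset=12 data="M" -> buffer=eY??????OrrUM
Fragment 4: offset=8 data="mbQy" -> buffer=eY??????mbQyM
Fragment 5: offset=2 data="UD" -> buffer=eYUD????mbQyM
Fragment 6: offset=4 data="YdGX" -> buffer=eYUDYdGXmbQyM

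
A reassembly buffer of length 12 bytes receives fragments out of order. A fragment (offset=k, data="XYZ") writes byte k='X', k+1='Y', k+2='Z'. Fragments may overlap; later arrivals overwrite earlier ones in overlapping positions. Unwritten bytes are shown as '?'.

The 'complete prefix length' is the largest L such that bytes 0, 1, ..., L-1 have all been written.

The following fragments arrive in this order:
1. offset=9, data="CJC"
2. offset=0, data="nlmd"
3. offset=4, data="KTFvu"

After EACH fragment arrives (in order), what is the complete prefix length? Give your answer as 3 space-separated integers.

Fragment 1: offset=9 data="CJC" -> buffer=?????????CJC -> prefix_len=0
Fragment 2: offset=0 data="nlmd" -> buffer=nlmd?????CJC -> prefix_len=4
Fragment 3: offset=4 data="KTFvu" -> buffer=nlmdKTFvuCJC -> prefix_len=12

Answer: 0 4 12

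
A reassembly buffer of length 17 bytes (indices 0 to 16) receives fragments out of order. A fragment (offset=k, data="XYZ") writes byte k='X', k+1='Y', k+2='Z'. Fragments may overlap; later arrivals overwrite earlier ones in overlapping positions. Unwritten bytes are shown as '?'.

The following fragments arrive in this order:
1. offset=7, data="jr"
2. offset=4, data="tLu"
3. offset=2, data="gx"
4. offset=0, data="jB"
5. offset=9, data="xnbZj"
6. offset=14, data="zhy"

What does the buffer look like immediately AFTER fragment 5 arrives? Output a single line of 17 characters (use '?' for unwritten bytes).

Answer: jBgxtLujrxnbZj???

Derivation:
Fragment 1: offset=7 data="jr" -> buffer=???????jr????????
Fragment 2: offset=4 data="tLu" -> buffer=????tLujr????????
Fragment 3: offset=2 data="gx" -> buffer=??gxtLujr????????
Fragment 4: offset=0 data="jB" -> buffer=jBgxtLujr????????
Fragment 5: offset=9 data="xnbZj" -> buffer=jBgxtLujrxnbZj???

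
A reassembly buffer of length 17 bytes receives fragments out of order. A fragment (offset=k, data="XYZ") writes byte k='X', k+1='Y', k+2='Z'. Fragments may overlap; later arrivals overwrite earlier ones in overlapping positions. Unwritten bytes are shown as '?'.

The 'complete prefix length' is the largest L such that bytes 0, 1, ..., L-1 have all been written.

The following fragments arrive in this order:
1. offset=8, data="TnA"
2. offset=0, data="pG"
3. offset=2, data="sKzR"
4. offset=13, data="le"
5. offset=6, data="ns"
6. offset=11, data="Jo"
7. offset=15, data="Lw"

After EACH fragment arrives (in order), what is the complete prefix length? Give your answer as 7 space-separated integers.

Fragment 1: offset=8 data="TnA" -> buffer=????????TnA?????? -> prefix_len=0
Fragment 2: offset=0 data="pG" -> buffer=pG??????TnA?????? -> prefix_len=2
Fragment 3: offset=2 data="sKzR" -> buffer=pGsKzR??TnA?????? -> prefix_len=6
Fragment 4: offset=13 data="le" -> buffer=pGsKzR??TnA??le?? -> prefix_len=6
Fragment 5: offset=6 data="ns" -> buffer=pGsKzRnsTnA??le?? -> prefix_len=11
Fragment 6: offset=11 data="Jo" -> buffer=pGsKzRnsTnAJole?? -> prefix_len=15
Fragment 7: offset=15 data="Lw" -> buffer=pGsKzRnsTnAJoleLw -> prefix_len=17

Answer: 0 2 6 6 11 15 17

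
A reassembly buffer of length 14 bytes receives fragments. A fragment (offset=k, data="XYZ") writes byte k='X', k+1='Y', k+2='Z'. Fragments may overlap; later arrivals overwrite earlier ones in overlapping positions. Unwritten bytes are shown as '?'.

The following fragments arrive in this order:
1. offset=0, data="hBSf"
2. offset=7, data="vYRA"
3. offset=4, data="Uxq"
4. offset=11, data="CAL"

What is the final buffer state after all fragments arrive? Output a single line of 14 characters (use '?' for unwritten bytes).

Fragment 1: offset=0 data="hBSf" -> buffer=hBSf??????????
Fragment 2: offset=7 data="vYRA" -> buffer=hBSf???vYRA???
Fragment 3: offset=4 data="Uxq" -> buffer=hBSfUxqvYRA???
Fragment 4: offset=11 data="CAL" -> buffer=hBSfUxqvYRACAL

Answer: hBSfUxqvYRACAL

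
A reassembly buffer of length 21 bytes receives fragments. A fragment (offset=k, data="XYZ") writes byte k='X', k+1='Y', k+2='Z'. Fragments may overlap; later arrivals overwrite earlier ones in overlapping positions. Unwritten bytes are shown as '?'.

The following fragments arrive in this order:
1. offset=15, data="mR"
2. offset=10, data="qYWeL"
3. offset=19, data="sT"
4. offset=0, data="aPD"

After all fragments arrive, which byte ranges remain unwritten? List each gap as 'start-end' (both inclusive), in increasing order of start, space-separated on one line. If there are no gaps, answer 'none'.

Answer: 3-9 17-18

Derivation:
Fragment 1: offset=15 len=2
Fragment 2: offset=10 len=5
Fragment 3: offset=19 len=2
Fragment 4: offset=0 len=3
Gaps: 3-9 17-18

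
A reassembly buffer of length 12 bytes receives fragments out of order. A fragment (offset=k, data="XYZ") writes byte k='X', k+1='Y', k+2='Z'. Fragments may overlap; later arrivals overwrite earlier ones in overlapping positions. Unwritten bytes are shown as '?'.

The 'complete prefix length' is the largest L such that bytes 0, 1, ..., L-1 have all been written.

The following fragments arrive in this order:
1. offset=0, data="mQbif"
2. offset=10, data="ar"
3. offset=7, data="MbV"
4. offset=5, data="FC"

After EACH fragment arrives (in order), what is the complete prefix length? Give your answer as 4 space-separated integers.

Fragment 1: offset=0 data="mQbif" -> buffer=mQbif??????? -> prefix_len=5
Fragment 2: offset=10 data="ar" -> buffer=mQbif?????ar -> prefix_len=5
Fragment 3: offset=7 data="MbV" -> buffer=mQbif??MbVar -> prefix_len=5
Fragment 4: offset=5 data="FC" -> buffer=mQbifFCMbVar -> prefix_len=12

Answer: 5 5 5 12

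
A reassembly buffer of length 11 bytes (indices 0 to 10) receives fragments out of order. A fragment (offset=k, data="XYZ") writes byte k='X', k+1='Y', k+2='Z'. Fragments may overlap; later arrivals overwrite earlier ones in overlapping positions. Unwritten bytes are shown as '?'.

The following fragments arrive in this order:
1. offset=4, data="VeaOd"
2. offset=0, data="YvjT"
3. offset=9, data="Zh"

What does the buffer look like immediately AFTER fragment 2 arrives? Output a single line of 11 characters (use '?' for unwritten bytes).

Fragment 1: offset=4 data="VeaOd" -> buffer=????VeaOd??
Fragment 2: offset=0 data="YvjT" -> buffer=YvjTVeaOd??

Answer: YvjTVeaOd??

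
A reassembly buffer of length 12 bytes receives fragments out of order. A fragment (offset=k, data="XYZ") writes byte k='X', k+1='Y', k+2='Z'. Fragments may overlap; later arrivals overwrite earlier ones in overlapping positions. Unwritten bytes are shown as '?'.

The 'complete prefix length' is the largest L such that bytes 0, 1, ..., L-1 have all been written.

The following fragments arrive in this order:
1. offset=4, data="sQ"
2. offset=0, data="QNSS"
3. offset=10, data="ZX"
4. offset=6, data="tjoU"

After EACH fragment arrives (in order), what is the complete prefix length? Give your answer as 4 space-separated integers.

Answer: 0 6 6 12

Derivation:
Fragment 1: offset=4 data="sQ" -> buffer=????sQ?????? -> prefix_len=0
Fragment 2: offset=0 data="QNSS" -> buffer=QNSSsQ?????? -> prefix_len=6
Fragment 3: offset=10 data="ZX" -> buffer=QNSSsQ????ZX -> prefix_len=6
Fragment 4: offset=6 data="tjoU" -> buffer=QNSSsQtjoUZX -> prefix_len=12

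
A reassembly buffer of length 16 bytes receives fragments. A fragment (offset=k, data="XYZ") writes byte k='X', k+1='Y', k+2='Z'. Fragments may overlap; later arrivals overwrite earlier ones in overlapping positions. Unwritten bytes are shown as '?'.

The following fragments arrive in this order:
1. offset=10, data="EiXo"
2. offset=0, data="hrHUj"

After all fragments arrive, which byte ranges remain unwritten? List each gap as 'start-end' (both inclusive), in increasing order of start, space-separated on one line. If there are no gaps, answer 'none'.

Answer: 5-9 14-15

Derivation:
Fragment 1: offset=10 len=4
Fragment 2: offset=0 len=5
Gaps: 5-9 14-15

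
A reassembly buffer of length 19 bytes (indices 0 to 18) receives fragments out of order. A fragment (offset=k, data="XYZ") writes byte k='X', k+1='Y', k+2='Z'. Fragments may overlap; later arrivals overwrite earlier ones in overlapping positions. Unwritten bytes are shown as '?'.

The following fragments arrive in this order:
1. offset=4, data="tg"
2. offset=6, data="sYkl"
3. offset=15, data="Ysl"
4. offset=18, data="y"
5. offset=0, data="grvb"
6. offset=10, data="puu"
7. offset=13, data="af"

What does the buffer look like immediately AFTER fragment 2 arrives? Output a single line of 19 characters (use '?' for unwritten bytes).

Answer: ????tgsYkl?????????

Derivation:
Fragment 1: offset=4 data="tg" -> buffer=????tg?????????????
Fragment 2: offset=6 data="sYkl" -> buffer=????tgsYkl?????????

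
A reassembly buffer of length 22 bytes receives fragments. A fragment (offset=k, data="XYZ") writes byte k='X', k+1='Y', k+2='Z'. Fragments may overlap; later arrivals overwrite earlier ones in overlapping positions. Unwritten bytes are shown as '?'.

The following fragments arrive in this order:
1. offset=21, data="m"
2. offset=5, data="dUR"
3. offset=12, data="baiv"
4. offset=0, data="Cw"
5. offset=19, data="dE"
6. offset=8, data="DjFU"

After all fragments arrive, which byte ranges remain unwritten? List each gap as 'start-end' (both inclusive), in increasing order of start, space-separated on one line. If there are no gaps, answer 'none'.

Fragment 1: offset=21 len=1
Fragment 2: offset=5 len=3
Fragment 3: offset=12 len=4
Fragment 4: offset=0 len=2
Fragment 5: offset=19 len=2
Fragment 6: offset=8 len=4
Gaps: 2-4 16-18

Answer: 2-4 16-18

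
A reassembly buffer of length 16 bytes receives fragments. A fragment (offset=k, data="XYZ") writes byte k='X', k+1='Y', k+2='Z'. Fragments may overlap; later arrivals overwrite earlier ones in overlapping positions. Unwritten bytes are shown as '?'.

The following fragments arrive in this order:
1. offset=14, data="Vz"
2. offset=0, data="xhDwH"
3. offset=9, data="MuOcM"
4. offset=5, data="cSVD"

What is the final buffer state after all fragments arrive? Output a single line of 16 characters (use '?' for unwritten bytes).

Fragment 1: offset=14 data="Vz" -> buffer=??????????????Vz
Fragment 2: offset=0 data="xhDwH" -> buffer=xhDwH?????????Vz
Fragment 3: offset=9 data="MuOcM" -> buffer=xhDwH????MuOcMVz
Fragment 4: offset=5 data="cSVD" -> buffer=xhDwHcSVDMuOcMVz

Answer: xhDwHcSVDMuOcMVz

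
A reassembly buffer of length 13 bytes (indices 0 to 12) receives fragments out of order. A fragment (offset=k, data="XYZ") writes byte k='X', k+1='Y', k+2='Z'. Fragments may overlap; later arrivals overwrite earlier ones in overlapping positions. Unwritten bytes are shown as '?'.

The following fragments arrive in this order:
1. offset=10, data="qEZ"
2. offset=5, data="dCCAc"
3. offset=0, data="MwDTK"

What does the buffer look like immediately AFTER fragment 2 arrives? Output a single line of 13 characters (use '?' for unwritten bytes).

Fragment 1: offset=10 data="qEZ" -> buffer=??????????qEZ
Fragment 2: offset=5 data="dCCAc" -> buffer=?????dCCAcqEZ

Answer: ?????dCCAcqEZ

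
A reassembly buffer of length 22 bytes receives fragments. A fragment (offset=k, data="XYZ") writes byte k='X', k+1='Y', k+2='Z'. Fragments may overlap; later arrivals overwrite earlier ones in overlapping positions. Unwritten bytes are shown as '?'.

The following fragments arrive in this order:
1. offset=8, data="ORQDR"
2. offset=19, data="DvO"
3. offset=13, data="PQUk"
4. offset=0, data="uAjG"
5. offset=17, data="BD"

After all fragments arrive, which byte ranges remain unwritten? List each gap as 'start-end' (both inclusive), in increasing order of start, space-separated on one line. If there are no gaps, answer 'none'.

Fragment 1: offset=8 len=5
Fragment 2: offset=19 len=3
Fragment 3: offset=13 len=4
Fragment 4: offset=0 len=4
Fragment 5: offset=17 len=2
Gaps: 4-7

Answer: 4-7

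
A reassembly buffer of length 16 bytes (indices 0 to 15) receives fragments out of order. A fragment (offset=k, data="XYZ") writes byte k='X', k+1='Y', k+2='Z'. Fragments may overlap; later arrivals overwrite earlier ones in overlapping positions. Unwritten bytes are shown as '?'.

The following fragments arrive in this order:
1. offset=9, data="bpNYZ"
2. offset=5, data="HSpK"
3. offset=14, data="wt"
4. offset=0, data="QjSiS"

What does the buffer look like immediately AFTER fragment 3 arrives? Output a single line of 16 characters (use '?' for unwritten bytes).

Fragment 1: offset=9 data="bpNYZ" -> buffer=?????????bpNYZ??
Fragment 2: offset=5 data="HSpK" -> buffer=?????HSpKbpNYZ??
Fragment 3: offset=14 data="wt" -> buffer=?????HSpKbpNYZwt

Answer: ?????HSpKbpNYZwt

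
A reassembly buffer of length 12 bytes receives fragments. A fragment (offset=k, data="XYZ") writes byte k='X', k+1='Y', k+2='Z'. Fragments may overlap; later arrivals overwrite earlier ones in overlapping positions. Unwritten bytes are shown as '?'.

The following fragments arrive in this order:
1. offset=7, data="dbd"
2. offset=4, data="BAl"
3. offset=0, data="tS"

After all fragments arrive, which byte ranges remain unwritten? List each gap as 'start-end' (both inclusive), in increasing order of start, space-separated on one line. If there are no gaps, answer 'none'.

Answer: 2-3 10-11

Derivation:
Fragment 1: offset=7 len=3
Fragment 2: offset=4 len=3
Fragment 3: offset=0 len=2
Gaps: 2-3 10-11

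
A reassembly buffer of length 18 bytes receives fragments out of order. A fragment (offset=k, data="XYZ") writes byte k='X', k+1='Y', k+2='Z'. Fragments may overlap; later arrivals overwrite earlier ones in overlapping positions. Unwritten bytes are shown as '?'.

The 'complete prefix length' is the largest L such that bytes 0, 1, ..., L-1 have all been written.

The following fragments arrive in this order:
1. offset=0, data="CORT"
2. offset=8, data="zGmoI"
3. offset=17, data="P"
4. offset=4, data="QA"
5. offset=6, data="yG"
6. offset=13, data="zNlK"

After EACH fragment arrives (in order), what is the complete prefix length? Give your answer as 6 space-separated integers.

Answer: 4 4 4 6 13 18

Derivation:
Fragment 1: offset=0 data="CORT" -> buffer=CORT?????????????? -> prefix_len=4
Fragment 2: offset=8 data="zGmoI" -> buffer=CORT????zGmoI????? -> prefix_len=4
Fragment 3: offset=17 data="P" -> buffer=CORT????zGmoI????P -> prefix_len=4
Fragment 4: offset=4 data="QA" -> buffer=CORTQA??zGmoI????P -> prefix_len=6
Fragment 5: offset=6 data="yG" -> buffer=CORTQAyGzGmoI????P -> prefix_len=13
Fragment 6: offset=13 data="zNlK" -> buffer=CORTQAyGzGmoIzNlKP -> prefix_len=18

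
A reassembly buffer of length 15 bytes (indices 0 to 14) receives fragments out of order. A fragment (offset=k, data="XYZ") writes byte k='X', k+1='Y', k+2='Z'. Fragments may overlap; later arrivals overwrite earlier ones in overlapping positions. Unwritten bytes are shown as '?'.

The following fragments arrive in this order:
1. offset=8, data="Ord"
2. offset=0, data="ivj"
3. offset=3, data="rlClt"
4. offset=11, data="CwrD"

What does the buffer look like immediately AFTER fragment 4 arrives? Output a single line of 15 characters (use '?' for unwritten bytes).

Fragment 1: offset=8 data="Ord" -> buffer=????????Ord????
Fragment 2: offset=0 data="ivj" -> buffer=ivj?????Ord????
Fragment 3: offset=3 data="rlClt" -> buffer=ivjrlCltOrd????
Fragment 4: offset=11 data="CwrD" -> buffer=ivjrlCltOrdCwrD

Answer: ivjrlCltOrdCwrD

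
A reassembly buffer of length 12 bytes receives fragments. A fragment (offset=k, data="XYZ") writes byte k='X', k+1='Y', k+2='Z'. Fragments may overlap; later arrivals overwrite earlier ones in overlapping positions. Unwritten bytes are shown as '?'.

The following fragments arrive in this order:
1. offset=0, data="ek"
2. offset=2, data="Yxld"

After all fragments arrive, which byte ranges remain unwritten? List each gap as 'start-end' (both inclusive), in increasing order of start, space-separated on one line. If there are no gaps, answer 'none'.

Fragment 1: offset=0 len=2
Fragment 2: offset=2 len=4
Gaps: 6-11

Answer: 6-11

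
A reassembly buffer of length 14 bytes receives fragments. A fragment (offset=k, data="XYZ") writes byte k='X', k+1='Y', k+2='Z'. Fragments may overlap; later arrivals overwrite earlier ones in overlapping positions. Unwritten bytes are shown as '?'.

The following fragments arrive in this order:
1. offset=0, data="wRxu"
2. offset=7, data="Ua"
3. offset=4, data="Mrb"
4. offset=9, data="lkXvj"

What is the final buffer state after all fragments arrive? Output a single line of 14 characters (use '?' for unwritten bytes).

Answer: wRxuMrbUalkXvj

Derivation:
Fragment 1: offset=0 data="wRxu" -> buffer=wRxu??????????
Fragment 2: offset=7 data="Ua" -> buffer=wRxu???Ua?????
Fragment 3: offset=4 data="Mrb" -> buffer=wRxuMrbUa?????
Fragment 4: offset=9 data="lkXvj" -> buffer=wRxuMrbUalkXvj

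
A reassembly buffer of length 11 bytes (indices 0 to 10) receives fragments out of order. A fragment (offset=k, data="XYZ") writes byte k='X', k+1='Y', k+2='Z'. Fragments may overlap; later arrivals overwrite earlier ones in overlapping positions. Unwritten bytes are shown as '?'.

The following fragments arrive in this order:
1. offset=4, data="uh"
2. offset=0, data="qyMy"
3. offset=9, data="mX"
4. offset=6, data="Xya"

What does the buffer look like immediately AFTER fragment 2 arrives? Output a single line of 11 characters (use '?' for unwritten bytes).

Fragment 1: offset=4 data="uh" -> buffer=????uh?????
Fragment 2: offset=0 data="qyMy" -> buffer=qyMyuh?????

Answer: qyMyuh?????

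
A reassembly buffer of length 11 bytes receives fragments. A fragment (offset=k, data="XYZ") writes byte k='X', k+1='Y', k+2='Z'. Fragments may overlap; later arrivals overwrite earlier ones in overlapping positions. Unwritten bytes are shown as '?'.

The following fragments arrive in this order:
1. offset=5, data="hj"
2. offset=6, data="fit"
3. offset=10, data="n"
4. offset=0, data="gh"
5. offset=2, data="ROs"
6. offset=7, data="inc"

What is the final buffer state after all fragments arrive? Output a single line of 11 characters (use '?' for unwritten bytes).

Answer: ghROshfincn

Derivation:
Fragment 1: offset=5 data="hj" -> buffer=?????hj????
Fragment 2: offset=6 data="fit" -> buffer=?????hfit??
Fragment 3: offset=10 data="n" -> buffer=?????hfit?n
Fragment 4: offset=0 data="gh" -> buffer=gh???hfit?n
Fragment 5: offset=2 data="ROs" -> buffer=ghROshfit?n
Fragment 6: offset=7 data="inc" -> buffer=ghROshfincn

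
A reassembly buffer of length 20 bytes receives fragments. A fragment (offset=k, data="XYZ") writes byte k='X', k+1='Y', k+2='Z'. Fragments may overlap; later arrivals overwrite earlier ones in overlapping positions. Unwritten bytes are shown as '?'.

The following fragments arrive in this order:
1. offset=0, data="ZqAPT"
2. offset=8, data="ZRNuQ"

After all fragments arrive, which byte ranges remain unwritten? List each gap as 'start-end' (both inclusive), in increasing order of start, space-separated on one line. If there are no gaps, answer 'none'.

Answer: 5-7 13-19

Derivation:
Fragment 1: offset=0 len=5
Fragment 2: offset=8 len=5
Gaps: 5-7 13-19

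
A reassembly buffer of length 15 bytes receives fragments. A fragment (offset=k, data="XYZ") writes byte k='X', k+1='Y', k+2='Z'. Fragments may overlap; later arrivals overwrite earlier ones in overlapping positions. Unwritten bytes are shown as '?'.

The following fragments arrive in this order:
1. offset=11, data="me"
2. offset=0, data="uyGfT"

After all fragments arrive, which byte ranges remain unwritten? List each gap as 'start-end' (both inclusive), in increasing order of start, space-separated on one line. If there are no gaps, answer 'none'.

Fragment 1: offset=11 len=2
Fragment 2: offset=0 len=5
Gaps: 5-10 13-14

Answer: 5-10 13-14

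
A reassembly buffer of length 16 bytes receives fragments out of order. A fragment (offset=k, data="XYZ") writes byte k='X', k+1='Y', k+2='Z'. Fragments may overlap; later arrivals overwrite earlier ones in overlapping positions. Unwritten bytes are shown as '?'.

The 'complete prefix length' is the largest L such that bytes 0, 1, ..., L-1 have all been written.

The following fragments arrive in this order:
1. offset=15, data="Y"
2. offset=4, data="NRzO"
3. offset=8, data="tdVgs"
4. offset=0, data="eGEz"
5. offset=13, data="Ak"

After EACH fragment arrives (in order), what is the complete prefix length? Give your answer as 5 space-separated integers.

Fragment 1: offset=15 data="Y" -> buffer=???????????????Y -> prefix_len=0
Fragment 2: offset=4 data="NRzO" -> buffer=????NRzO???????Y -> prefix_len=0
Fragment 3: offset=8 data="tdVgs" -> buffer=????NRzOtdVgs??Y -> prefix_len=0
Fragment 4: offset=0 data="eGEz" -> buffer=eGEzNRzOtdVgs??Y -> prefix_len=13
Fragment 5: offset=13 data="Ak" -> buffer=eGEzNRzOtdVgsAkY -> prefix_len=16

Answer: 0 0 0 13 16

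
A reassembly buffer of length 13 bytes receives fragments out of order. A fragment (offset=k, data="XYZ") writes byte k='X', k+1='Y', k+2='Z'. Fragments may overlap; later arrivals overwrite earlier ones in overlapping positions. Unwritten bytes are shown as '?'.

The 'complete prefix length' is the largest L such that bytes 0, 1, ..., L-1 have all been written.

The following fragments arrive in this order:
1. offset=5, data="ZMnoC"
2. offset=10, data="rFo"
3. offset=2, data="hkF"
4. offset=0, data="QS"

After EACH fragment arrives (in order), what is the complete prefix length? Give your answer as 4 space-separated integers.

Answer: 0 0 0 13

Derivation:
Fragment 1: offset=5 data="ZMnoC" -> buffer=?????ZMnoC??? -> prefix_len=0
Fragment 2: offset=10 data="rFo" -> buffer=?????ZMnoCrFo -> prefix_len=0
Fragment 3: offset=2 data="hkF" -> buffer=??hkFZMnoCrFo -> prefix_len=0
Fragment 4: offset=0 data="QS" -> buffer=QShkFZMnoCrFo -> prefix_len=13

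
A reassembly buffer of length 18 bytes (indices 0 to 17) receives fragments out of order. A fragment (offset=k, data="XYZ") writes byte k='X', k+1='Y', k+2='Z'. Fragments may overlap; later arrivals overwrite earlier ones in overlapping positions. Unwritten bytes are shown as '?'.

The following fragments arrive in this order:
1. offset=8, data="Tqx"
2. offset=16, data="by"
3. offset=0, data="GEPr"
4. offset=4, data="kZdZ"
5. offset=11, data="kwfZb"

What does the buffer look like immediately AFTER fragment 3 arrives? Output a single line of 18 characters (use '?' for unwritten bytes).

Fragment 1: offset=8 data="Tqx" -> buffer=????????Tqx???????
Fragment 2: offset=16 data="by" -> buffer=????????Tqx?????by
Fragment 3: offset=0 data="GEPr" -> buffer=GEPr????Tqx?????by

Answer: GEPr????Tqx?????by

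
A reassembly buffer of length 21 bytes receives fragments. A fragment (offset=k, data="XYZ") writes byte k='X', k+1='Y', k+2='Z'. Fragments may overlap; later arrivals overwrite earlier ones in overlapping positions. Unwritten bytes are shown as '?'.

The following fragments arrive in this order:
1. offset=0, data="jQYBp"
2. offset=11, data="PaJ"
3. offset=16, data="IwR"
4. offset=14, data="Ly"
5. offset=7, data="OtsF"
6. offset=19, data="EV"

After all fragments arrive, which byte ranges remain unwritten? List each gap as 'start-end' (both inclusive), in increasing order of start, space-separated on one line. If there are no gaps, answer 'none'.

Answer: 5-6

Derivation:
Fragment 1: offset=0 len=5
Fragment 2: offset=11 len=3
Fragment 3: offset=16 len=3
Fragment 4: offset=14 len=2
Fragment 5: offset=7 len=4
Fragment 6: offset=19 len=2
Gaps: 5-6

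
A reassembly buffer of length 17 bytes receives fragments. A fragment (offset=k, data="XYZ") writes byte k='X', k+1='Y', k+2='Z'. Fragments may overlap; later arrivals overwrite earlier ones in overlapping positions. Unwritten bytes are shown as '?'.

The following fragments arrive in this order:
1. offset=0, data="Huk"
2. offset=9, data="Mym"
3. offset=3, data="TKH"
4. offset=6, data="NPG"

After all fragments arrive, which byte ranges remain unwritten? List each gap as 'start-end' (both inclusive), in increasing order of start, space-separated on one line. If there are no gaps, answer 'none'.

Answer: 12-16

Derivation:
Fragment 1: offset=0 len=3
Fragment 2: offset=9 len=3
Fragment 3: offset=3 len=3
Fragment 4: offset=6 len=3
Gaps: 12-16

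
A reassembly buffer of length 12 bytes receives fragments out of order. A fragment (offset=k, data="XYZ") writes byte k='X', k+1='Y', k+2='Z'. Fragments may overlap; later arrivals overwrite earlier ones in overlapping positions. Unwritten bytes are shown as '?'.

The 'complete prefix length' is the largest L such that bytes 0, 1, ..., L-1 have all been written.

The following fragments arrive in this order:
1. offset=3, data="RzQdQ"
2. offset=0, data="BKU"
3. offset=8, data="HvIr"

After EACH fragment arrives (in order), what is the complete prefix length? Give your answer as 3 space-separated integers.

Fragment 1: offset=3 data="RzQdQ" -> buffer=???RzQdQ???? -> prefix_len=0
Fragment 2: offset=0 data="BKU" -> buffer=BKURzQdQ???? -> prefix_len=8
Fragment 3: offset=8 data="HvIr" -> buffer=BKURzQdQHvIr -> prefix_len=12

Answer: 0 8 12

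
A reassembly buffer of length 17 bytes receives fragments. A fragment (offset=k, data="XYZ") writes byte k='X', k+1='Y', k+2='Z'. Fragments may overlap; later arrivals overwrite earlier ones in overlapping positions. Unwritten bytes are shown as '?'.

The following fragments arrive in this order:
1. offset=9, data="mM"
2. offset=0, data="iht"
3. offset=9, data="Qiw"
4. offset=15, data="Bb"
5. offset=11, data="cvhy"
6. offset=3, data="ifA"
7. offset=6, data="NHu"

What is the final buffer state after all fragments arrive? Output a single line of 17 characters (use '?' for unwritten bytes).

Fragment 1: offset=9 data="mM" -> buffer=?????????mM??????
Fragment 2: offset=0 data="iht" -> buffer=iht??????mM??????
Fragment 3: offset=9 data="Qiw" -> buffer=iht??????Qiw?????
Fragment 4: offset=15 data="Bb" -> buffer=iht??????Qiw???Bb
Fragment 5: offset=11 data="cvhy" -> buffer=iht??????QicvhyBb
Fragment 6: offset=3 data="ifA" -> buffer=ihtifA???QicvhyBb
Fragment 7: offset=6 data="NHu" -> buffer=ihtifANHuQicvhyBb

Answer: ihtifANHuQicvhyBb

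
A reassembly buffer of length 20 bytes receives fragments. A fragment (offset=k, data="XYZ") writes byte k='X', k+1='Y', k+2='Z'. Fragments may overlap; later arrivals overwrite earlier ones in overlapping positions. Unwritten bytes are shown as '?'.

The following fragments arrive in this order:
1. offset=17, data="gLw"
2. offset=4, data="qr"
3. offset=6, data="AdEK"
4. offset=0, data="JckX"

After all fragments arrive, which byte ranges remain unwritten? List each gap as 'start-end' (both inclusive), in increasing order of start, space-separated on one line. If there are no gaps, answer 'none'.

Answer: 10-16

Derivation:
Fragment 1: offset=17 len=3
Fragment 2: offset=4 len=2
Fragment 3: offset=6 len=4
Fragment 4: offset=0 len=4
Gaps: 10-16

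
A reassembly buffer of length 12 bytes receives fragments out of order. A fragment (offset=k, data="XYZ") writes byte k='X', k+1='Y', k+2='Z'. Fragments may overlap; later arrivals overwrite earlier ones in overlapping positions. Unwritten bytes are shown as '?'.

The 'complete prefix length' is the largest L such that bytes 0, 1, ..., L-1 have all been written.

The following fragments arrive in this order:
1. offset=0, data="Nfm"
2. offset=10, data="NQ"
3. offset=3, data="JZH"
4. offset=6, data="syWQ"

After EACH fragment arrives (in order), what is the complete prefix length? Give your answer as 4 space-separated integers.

Answer: 3 3 6 12

Derivation:
Fragment 1: offset=0 data="Nfm" -> buffer=Nfm????????? -> prefix_len=3
Fragment 2: offset=10 data="NQ" -> buffer=Nfm???????NQ -> prefix_len=3
Fragment 3: offset=3 data="JZH" -> buffer=NfmJZH????NQ -> prefix_len=6
Fragment 4: offset=6 data="syWQ" -> buffer=NfmJZHsyWQNQ -> prefix_len=12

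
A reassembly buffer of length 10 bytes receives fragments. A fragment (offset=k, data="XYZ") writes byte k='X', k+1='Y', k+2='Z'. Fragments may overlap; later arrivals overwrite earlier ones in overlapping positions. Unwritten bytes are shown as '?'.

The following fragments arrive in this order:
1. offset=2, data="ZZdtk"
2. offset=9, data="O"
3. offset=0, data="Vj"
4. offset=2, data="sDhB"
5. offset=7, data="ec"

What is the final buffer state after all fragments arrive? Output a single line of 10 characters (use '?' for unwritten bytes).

Answer: VjsDhBkecO

Derivation:
Fragment 1: offset=2 data="ZZdtk" -> buffer=??ZZdtk???
Fragment 2: offset=9 data="O" -> buffer=??ZZdtk??O
Fragment 3: offset=0 data="Vj" -> buffer=VjZZdtk??O
Fragment 4: offset=2 data="sDhB" -> buffer=VjsDhBk??O
Fragment 5: offset=7 data="ec" -> buffer=VjsDhBkecO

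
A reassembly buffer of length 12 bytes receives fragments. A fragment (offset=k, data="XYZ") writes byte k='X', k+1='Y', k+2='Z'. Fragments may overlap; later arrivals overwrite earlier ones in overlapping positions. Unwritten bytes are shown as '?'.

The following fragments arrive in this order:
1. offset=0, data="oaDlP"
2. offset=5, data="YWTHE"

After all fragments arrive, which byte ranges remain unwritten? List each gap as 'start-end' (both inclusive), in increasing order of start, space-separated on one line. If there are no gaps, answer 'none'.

Answer: 10-11

Derivation:
Fragment 1: offset=0 len=5
Fragment 2: offset=5 len=5
Gaps: 10-11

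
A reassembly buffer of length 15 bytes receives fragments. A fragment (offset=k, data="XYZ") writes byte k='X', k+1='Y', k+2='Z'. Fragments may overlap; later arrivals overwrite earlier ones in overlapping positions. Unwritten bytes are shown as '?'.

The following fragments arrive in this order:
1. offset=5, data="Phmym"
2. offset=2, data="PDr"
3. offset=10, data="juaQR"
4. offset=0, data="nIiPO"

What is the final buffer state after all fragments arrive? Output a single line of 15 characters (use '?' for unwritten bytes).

Fragment 1: offset=5 data="Phmym" -> buffer=?????Phmym?????
Fragment 2: offset=2 data="PDr" -> buffer=??PDrPhmym?????
Fragment 3: offset=10 data="juaQR" -> buffer=??PDrPhmymjuaQR
Fragment 4: offset=0 data="nIiPO" -> buffer=nIiPOPhmymjuaQR

Answer: nIiPOPhmymjuaQR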